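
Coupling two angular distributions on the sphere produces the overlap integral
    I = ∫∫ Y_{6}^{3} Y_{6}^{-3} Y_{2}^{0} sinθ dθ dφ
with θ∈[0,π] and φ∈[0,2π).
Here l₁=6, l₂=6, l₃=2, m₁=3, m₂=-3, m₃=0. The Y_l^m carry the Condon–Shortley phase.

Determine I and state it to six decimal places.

Rules hold: Σm=0, L=14 even, 0≤2≤12.
N = 13·13·5 = 845
Δ = 10!·2!·2!/15! = 1/90090
Racah Σ t=4..6: t=4:+1/69120 t=5:−1/14400 t=6:+1/69120 = -7/172800
⇒ 3j(6 6 2; 0 0 0)² = 14/715, sgn -1
Racah Σ t=1..3: t=1:−1/1451520 t=2:+1/80640 t=3:−1/120960 = 1/290304
⇒ 3j(6 6 2; 3 -3 0)² = 5/2002, sgn +1
4πI² = N·(3j₀)²·(3jₘ)² = 5/121
I = -1·√(0.0413223/4π) = -0.05734392

-0.057344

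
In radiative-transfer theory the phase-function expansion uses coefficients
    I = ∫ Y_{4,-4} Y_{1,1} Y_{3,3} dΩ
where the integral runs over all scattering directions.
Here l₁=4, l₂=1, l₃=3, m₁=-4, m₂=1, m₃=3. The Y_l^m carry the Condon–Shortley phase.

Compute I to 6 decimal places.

0.325735

m-sum 0 ✓  L=8 even ✓  3≤3≤5 ✓
Π(2lᵢ+1) = 9×3×7 = 189
triangle coeff Δ(4,1,3) = 1/252
Σ_t [1,1]: t=1:−1/36 = -1/36
(3j)²=4/63 [(4 1 3; 0 0 0)], sign=+1
Σ_t [2,2]: t=2:+1/1440 = 1/1440
(3j)²=1/9 [(4 1 3; -4 1 3)], sign=+1
⇒ 4πI² = 4/3
I = (+1)√(4/3/(4π)) = 0.32573501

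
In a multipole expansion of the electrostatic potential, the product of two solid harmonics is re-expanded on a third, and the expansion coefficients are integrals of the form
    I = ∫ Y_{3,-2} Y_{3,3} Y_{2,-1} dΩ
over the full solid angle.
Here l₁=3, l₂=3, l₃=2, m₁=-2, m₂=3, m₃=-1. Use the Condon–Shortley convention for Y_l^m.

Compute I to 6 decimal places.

-0.210261

Rules hold: Σm=0, L=8 even, 0≤2≤6.
N = 7·7·5 = 245
Δ = 4!·2!·2!/9! = 1/3780
Racah Σ t=1..3: t=1:−1/24 t=2:+1/4 t=3:−1/24 = 1/6
⇒ 3j(3 3 2; 0 0 0)² = 4/105, sgn +1
Racah Σ t=4..4: t=4:+1/48 = 1/48
⇒ 3j(3 3 2; -2 3 -1)² = 5/84, sgn -1
4πI² = N·(3j₀)²·(3jₘ)² = 5/9
I = -1·√(0.555556/4π) = -0.21026104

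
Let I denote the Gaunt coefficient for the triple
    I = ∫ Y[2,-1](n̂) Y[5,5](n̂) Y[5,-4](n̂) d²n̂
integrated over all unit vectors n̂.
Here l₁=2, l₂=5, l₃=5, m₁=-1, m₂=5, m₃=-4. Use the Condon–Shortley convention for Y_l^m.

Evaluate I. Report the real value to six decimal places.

-0.187924

m-sum 0 ✓  L=12 even ✓  3≤5≤7 ✓
Π(2lᵢ+1) = 5×11×11 = 605
triangle coeff Δ(2,5,5) = 1/38610
Σ_t [0,2]: t=0:+1/2880 t=1:−1/576 t=2:+1/2880 = -1/960
(3j)²=10/429 [(2 5 5; 0 0 0)], sign=+1
Σ_t [2,2]: t=2:+1/80640 = 1/80640
(3j)²=9/286 [(2 5 5; -1 5 -4)], sign=-1
⇒ 4πI² = 75/169
I = (-1)√(75/169/(4π)) = -0.18792404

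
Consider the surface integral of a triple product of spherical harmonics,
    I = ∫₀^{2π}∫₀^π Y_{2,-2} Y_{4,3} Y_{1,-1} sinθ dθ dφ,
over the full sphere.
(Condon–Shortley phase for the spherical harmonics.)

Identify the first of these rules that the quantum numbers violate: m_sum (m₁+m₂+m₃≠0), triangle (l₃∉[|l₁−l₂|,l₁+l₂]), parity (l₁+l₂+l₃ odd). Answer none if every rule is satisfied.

triangle

Σmᵢ = 0  ✓
l₃∈[|l₁−l₂|,l₁+l₂]=[2,6], have l₃=1  ✗
Σlᵢ = 7 ⇒ odd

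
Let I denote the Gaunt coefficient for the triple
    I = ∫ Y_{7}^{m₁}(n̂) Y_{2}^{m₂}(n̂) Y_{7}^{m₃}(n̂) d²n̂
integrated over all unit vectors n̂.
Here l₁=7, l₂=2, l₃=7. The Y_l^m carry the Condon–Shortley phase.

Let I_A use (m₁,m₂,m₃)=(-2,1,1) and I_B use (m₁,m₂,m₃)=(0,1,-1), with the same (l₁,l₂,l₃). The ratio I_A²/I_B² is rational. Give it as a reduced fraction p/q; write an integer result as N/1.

Shared (l₁,l₂,l₃)=(7,2,7): N and (l;000)² cancel in I_A²/I_B².
A: Δ = 2!·12!·2!/17! = 1/185640; Racah Σ t=1..2: t=1:−1/1935360 t=2:+1/1209600 = 1/3225600; ⇒ 3j(7 2 7; -2 1 1)² = 243/61880, sgn +1
B: Δ = 2!·12!·2!/17! = 1/185640; Racah Σ t=1..2: t=1:−1/1036800 t=2:+1/1209600 = -1/7257600; ⇒ 3j(7 2 7; 0 1 -1)² = 1/2210, sgn -1
I_A²/I_B² = (243/61880)/(1/2210) = 243/28

243/28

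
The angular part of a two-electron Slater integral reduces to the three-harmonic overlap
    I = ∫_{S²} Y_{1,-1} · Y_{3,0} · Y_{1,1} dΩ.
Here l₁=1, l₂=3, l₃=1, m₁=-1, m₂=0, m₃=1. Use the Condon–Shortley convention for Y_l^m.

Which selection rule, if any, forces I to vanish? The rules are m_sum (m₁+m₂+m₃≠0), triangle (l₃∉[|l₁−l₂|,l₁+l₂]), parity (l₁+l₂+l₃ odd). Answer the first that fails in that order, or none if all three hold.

triangle

azimuthal sum: -1 + 0 + 1 = 0  ✓
2 ≤ 1 ≤ 4 (triangle on l)  ✗
L = 1 + 3 + 1 = 5 (odd)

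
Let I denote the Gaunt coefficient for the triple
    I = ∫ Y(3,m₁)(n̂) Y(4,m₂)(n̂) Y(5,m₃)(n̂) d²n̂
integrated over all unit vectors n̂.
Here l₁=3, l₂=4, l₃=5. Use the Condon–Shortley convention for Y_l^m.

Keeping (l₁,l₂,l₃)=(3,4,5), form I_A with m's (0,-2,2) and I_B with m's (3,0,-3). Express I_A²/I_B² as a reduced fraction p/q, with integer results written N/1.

1/75

Same 3,4,5: normalisation and zero-m 3j drop out of the ratio.
A: Δ: 2! 4! 6! / 13! → 1/180180; sum: t=0:+1/576 t=1:−1/480 t=2:+1/8640 = -1/4320; 3j²(3 4 5; 0 -2 2) = Δ·Π!·Σ² = 1/2145  (sign +1)
B: Δ: 2! 4! 6! / 13! → 1/180180; sum: t=0:+1/2304 = 1/2304; 3j²(3 4 5; 3 0 -3) = Δ·Π!·Σ² = 5/143  (sign +1)
I_A²/I_B² = (1/2145)/(5/143) = 1/75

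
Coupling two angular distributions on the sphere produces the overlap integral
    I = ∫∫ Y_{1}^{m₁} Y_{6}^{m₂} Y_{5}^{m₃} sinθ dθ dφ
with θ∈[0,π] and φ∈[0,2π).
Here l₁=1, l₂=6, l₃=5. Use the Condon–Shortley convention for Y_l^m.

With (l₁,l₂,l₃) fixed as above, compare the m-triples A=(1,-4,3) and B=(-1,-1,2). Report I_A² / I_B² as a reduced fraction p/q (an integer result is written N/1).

9/2

l's match ⇒ only the (l;m) 3-j factors differ between A and B.
A: triangle coeff Δ(1,6,5) = 1/858; Σ_t [0,0]: t=0:+1/161280 = 1/161280; (3j)²=15/286 [(1 6 5; 1 -4 3)], sign=+1
B: triangle coeff Δ(1,6,5) = 1/858; Σ_t [2,2]: t=2:+1/60480 = 1/60480; (3j)²=5/429 [(1 6 5; -1 -1 2)], sign=-1
I_A²/I_B² = (15/286)/(5/429) = 9/2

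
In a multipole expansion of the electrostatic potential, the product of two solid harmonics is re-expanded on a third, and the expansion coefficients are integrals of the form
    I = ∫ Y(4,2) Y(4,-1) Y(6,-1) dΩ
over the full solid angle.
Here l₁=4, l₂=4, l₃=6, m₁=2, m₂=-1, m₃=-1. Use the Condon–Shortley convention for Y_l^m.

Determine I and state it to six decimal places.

m-sum 0 ✓  L=14 even ✓  0≤6≤8 ✓
Π(2lᵢ+1) = 9×9×13 = 1053
triangle coeff Δ(4,4,6) = 1/1261260
Σ_t [0,2]: t=0:+1/4608 t=1:−1/1296 t=2:+1/4608 = -7/20736
(3j)²=20/1287 [(4 4 6; 0 0 0)], sign=-1
Σ_t [0,2]: t=0:+1/3456 t=1:−1/5760 t=2:+1/172800 = 7/57600
(3j)²=21/2860 [(4 4 6; 2 -1 -1)], sign=-1
⇒ 4πI² = 189/1573
I = (+1)√(189/1573/(4π)) = 0.09778261

0.097783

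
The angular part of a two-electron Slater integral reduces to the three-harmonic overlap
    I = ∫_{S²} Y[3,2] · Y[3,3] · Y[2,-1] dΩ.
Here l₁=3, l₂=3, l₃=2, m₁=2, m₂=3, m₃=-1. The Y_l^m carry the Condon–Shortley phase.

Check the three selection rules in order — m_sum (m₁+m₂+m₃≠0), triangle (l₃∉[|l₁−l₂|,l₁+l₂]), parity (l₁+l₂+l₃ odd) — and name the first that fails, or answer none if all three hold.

m₁+m₂+m₃ = 2 + 3 − 1 = 4  ✗
triangle: |3−3|=0 ≤ l₃=2 ≤ 3+3=6
parity: l₁+l₂+l₃ = 8 is even

m_sum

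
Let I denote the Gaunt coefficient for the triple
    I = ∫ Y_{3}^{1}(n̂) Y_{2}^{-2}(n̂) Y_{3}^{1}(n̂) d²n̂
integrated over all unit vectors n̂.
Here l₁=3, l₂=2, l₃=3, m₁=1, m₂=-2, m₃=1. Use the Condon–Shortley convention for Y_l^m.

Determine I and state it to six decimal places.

Checks pass: Σm=0; 8 even; l₃=3∈[1,5].
(2·3+1)(2·2+1)(2·3+1) = 245
Δ: 2! 4! 2! / 9! → 1/3780
sum: t=0:+1/24 t=1:−1/4 t=2:+1/24 = -1/6
3j²(3 2 3; 0 0 0) = Δ·Π!·Σ² = 4/105  (sign +1)
sum: t=0:+1/16 = 1/16
3j²(3 2 3; 1 -2 1) = Δ·Π!·Σ² = 2/35  (sign +1)
combine: 4πI² = 245·4/105·2/35 = 8/15
take √, sign +1: I = 0.20601291

0.206013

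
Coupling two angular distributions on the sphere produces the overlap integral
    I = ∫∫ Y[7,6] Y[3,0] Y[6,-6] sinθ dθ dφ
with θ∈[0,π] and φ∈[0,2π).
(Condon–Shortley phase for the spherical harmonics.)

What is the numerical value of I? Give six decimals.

-0.204043

Rules hold: Σm=0, L=16 even, 4≤6≤10.
N = 15·7·13 = 1365
Δ = 4!·10!·2!/17! = 1/2042040
Racah Σ t=1..3: t=1:−1/207360 t=2:+1/57600 t=3:−1/207360 = 1/129600
⇒ 3j(7 3 6; 0 0 0)² = 168/12155, sgn +1
Racah Σ t=1..1: t=1:−1/43545600 = -1/43545600
⇒ 3j(7 3 6; 6 0 -6)² = 33/1190, sgn -1
4πI² = N·(3j₀)²·(3jₘ)² = 756/1445
I = -1·√(0.523183/4π) = -0.20404316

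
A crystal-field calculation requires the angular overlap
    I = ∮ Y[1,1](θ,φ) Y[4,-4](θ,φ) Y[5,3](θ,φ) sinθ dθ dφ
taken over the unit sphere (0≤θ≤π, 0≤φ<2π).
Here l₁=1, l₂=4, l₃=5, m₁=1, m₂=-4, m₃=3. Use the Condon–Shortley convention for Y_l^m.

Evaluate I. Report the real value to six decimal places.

-0.049106

Checks pass: Σm=0; 10 even; l₃=5∈[3,5].
(2·1+1)(2·4+1)(2·5+1) = 297
Δ: 0! 2! 8! / 11! → 1/495
sum: t=0:+1/576 = 1/576
3j²(1 4 5; 0 0 0) = Δ·Π!·Σ² = 5/99  (sign -1)
sum: t=0:+1/80640 = 1/80640
3j²(1 4 5; 1 -4 3) = Δ·Π!·Σ² = 1/495  (sign +1)
combine: 4πI² = 297·5/99·1/495 = 1/33
take √, sign -1: I = -0.04910640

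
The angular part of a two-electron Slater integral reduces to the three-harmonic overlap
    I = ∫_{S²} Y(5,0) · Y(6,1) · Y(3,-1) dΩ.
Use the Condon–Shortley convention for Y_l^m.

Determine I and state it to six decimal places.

-0.077843

Rules hold: Σm=0, L=14 even, 1≤3≤11.
N = 11·13·7 = 1001
Δ = 8!·2!·4!/15! = 1/675675
Racah Σ t=3..5: t=3:−1/8640 t=4:+1/2304 t=5:−1/8640 = 7/34560
⇒ 3j(5 6 3; 0 0 0)² = 7/429, sgn -1
Racah Σ t=3..5: t=3:−1/34560 t=4:+1/3456 t=5:−1/5760 = 1/11520
⇒ 3j(5 6 3; 0 1 -1)² = 2/429, sgn +1
4πI² = N·(3j₀)²·(3jₘ)² = 98/1287
I = -1·√(0.0761461/4π) = -0.07784287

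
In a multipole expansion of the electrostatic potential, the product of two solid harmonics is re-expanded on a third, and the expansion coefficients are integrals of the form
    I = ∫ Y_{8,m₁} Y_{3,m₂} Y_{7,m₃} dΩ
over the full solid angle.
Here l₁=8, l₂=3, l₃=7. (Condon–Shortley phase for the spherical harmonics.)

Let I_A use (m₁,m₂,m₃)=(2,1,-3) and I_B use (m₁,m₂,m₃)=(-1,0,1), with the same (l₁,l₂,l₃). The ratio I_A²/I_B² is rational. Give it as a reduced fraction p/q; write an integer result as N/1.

Shared (l₁,l₂,l₃)=(8,3,7): N and (l;000)² cancel in I_A²/I_B².
A: Δ = 4!·12!·2!/19! = 1/5290740; Racah Σ t=2..4: t=2:+1/7741440 t=3:−1/13063680 t=4:+1/348364800 = 29/522547200; ⇒ 3j(8 3 7; 2 1 -3)² = 1682/264537, sgn +1
B: Δ = 4!·12!·2!/19! = 1/5290740; Racah Σ t=1..3: t=1:−1/11612160 t=2:+1/2419200 t=3:−1/6220800 = 29/174182400; ⇒ 3j(8 3 7; -1 0 1)² = 841/83980, sgn +1
I_A²/I_B² = (1682/264537)/(841/83980) = 40/63

40/63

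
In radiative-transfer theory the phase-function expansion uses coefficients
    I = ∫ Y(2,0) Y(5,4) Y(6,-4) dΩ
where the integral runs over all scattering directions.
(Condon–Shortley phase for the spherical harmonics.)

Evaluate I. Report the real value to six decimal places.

0.000000

L=13 odd ⇒ parity kills the (l;000) factor ⇒ I = 0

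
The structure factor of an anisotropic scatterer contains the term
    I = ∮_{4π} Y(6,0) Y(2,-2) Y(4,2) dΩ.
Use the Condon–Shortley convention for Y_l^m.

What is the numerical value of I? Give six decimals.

Checks pass: Σm=0; 12 even; l₃=4∈[4,8].
(2·6+1)(2·2+1)(2·4+1) = 585
Δ: 4! 8! 0! / 13! → 1/6435
sum: t=2:+1/2304 = 1/2304
3j²(6 2 4; 0 0 0) = Δ·Π!·Σ² = 5/143  (sign +1)
sum: t=0:+1/34560 = 1/34560
3j²(6 2 4; 0 -2 2) = Δ·Π!·Σ² = 1/429  (sign +1)
combine: 4πI² = 585·5/143·1/429 = 75/1573
take √, sign +1: I = 0.06159725

0.061597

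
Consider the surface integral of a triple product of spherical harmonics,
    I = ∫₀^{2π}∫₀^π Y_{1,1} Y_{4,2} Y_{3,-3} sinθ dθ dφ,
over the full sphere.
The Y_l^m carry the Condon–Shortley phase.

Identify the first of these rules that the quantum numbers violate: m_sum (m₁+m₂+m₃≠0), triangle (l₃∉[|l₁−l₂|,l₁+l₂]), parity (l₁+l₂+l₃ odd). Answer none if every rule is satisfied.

none

azimuthal sum: 1 + 2 − 3 = 0  ✓
3 ≤ 3 ≤ 5 (triangle on l)  ✓
L = 1 + 4 + 3 = 8 (even)  ✓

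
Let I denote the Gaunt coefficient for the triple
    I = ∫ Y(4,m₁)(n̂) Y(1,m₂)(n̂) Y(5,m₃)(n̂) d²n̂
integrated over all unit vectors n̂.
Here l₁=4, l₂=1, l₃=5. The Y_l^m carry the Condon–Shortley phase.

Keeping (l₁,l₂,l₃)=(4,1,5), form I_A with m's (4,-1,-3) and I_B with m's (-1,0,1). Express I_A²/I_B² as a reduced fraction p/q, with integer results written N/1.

1/24

l's match ⇒ only the (l;m) 3-j factors differ between A and B.
A: triangle coeff Δ(4,1,5) = 1/495; Σ_t [0,0]: t=0:+1/80640 = 1/80640; (3j)²=1/495 [(4 1 5; 4 -1 -3)], sign=+1
B: triangle coeff Δ(4,1,5) = 1/495; Σ_t [0,0]: t=0:+1/720 = 1/720; (3j)²=8/165 [(4 1 5; -1 0 1)], sign=+1
I_A²/I_B² = (1/495)/(8/165) = 1/24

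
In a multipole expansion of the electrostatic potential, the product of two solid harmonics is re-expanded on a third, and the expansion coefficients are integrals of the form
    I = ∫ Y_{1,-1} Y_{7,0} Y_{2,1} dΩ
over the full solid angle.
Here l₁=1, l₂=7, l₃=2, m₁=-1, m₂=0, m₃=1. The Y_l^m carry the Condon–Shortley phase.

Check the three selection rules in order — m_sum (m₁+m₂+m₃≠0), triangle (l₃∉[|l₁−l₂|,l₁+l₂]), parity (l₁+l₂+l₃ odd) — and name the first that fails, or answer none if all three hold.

Σmᵢ = 0  ✓
l₃∈[|l₁−l₂|,l₁+l₂]=[6,8], have l₃=2  ✗
Σlᵢ = 10 ⇒ even

triangle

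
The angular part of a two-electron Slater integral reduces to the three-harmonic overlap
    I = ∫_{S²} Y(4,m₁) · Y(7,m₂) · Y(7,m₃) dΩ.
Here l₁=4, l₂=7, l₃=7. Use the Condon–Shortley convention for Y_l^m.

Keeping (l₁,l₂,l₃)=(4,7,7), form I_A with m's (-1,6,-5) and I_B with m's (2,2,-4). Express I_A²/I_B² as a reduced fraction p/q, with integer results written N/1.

Same 4,7,7: normalisation and zero-m 3j drop out of the ratio.
A: Δ: 4! 4! 10! / 19! → 1/58198140; sum: t=3:−1/87091200 t=4:+1/52254720 = 1/130636800; 3j²(4 7 7; -1 6 -5) = Δ·Π!·Σ² = 88/20349  (sign +1)
B: Δ: 4! 4! 10! / 19! → 1/58198140; sum: t=0:+1/34836480 t=1:−1/2903040 t=2:+1/2903040 = 1/34836480; 3j²(4 7 7; 2 2 -4) = Δ·Π!·Σ² = 25/117572  (sign -1)
I_A²/I_B² = (88/20349)/(25/117572) = 4576/225

4576/225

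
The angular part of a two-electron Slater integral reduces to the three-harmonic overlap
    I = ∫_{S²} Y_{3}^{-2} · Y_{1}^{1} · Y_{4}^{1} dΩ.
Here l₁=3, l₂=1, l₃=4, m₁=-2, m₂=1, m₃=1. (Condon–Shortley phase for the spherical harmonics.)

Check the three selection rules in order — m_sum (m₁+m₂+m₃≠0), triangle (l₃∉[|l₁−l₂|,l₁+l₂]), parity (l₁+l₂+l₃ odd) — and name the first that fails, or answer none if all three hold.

none

m₁+m₂+m₃ = -2 + 1 + 1 = 0  ✓
triangle: |3−1|=2 ≤ l₃=4 ≤ 3+1=4  ✓
parity: l₁+l₂+l₃ = 8 is even  ✓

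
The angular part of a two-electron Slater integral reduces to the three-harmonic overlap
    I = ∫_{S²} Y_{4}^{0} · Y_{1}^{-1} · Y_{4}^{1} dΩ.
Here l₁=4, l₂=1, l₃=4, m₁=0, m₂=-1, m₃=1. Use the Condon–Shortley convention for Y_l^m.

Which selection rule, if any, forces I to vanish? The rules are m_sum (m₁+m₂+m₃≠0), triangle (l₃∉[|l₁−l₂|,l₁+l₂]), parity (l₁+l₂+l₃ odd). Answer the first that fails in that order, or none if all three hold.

parity

azimuthal sum: 0 − 1 + 1 = 0  ✓
3 ≤ 4 ≤ 5 (triangle on l)  ✓
L = 4 + 1 + 4 = 9 (odd)  ✗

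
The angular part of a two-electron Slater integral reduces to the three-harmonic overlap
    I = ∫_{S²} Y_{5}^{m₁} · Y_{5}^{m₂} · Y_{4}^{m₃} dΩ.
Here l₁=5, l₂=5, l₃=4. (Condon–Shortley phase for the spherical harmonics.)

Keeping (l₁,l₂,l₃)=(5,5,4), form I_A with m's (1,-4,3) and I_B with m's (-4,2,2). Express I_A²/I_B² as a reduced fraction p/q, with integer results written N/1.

l's match ⇒ only the (l;m) 3-j factors differ between A and B.
A: triangle coeff Δ(5,5,4) = 1/3153150; Σ_t [0,1]: t=0:+1/103680 t=1:−1/17280 = -1/20736; (3j)²=10/429 [(5 5 4; 1 -4 3)], sign=+1
B: triangle coeff Δ(5,5,4) = 1/3153150; Σ_t [5,6]: t=5:−1/11520 t=6:+1/25920 = -1/20736; (3j)²=5/429 [(5 5 4; -4 2 2)], sign=-1
I_A²/I_B² = (10/429)/(5/429) = 2/1

2/1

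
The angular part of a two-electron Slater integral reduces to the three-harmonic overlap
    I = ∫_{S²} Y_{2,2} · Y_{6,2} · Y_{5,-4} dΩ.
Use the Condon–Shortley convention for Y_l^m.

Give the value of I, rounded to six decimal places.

0.000000

l₁+l₂+l₃=13 is odd: 3j(l;000)=0 ⇒ I=0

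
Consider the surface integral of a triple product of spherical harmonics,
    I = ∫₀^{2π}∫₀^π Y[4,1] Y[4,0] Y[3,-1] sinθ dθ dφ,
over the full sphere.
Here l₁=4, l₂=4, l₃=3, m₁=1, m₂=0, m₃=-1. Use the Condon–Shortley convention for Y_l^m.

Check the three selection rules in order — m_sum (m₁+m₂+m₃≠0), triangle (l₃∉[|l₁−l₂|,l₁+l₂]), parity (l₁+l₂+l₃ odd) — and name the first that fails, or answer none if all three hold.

parity

m₁+m₂+m₃ = 1 + 0 − 1 = 0  ✓
triangle: |4−4|=0 ≤ l₃=3 ≤ 4+4=8  ✓
parity: l₁+l₂+l₃ = 11 is odd  ✗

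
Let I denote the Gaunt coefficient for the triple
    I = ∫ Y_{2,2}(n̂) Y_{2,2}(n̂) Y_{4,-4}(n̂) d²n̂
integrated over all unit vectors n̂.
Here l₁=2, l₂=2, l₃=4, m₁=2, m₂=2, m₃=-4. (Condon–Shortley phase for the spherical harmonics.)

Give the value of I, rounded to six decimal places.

0.337168

m-sum 0 ✓  L=8 even ✓  0≤4≤4 ✓
Π(2lᵢ+1) = 5×5×9 = 225
triangle coeff Δ(2,2,4) = 1/630
Σ_t [0,0]: t=0:+1/16 = 1/16
(3j)²=2/35 [(2 2 4; 0 0 0)], sign=+1
Σ_t [0,0]: t=0:+1/576 = 1/576
(3j)²=1/9 [(2 2 4; 2 2 -4)], sign=+1
⇒ 4πI² = 10/7
I = (+1)√(10/7/(4π)) = 0.33716777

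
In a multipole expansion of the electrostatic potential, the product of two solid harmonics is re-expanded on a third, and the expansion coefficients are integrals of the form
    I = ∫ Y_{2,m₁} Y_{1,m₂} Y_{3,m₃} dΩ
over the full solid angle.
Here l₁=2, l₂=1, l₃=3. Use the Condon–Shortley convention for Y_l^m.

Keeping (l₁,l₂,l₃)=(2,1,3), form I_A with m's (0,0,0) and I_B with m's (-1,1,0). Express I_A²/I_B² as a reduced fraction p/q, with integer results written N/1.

3/1

Shared (l₁,l₂,l₃)=(2,1,3): N and (l;000)² cancel in I_A²/I_B².
A: Δ = 0!·4!·2!/7! = 1/105; Racah Σ t=0..0: t=0:+1/4 = 1/4; ⇒ 3j(2 1 3; 0 0 0)² = 3/35, sgn -1
B: Δ = 0!·4!·2!/7! = 1/105; Racah Σ t=0..0: t=0:+1/12 = 1/12; ⇒ 3j(2 1 3; -1 1 0)² = 1/35, sgn -1
I_A²/I_B² = (3/35)/(1/35) = 3/1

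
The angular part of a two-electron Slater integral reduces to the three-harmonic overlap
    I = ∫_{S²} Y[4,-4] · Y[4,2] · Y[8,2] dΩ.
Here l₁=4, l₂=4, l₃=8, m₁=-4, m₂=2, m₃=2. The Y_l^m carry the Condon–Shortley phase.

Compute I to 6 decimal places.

m-sum 0 ✓  L=16 even ✓  0≤8≤8 ✓
Π(2lᵢ+1) = 9×9×17 = 1377
triangle coeff Δ(4,4,8) = 1/218790
Σ_t [0,0]: t=0:+1/331776 = 1/331776
(3j)²=490/21879 [(4 4 8; 0 0 0)], sign=+1
Σ_t [0,0]: t=0:+1/58060800 = 1/58060800
(3j)²=1/4862 [(4 4 8; -4 2 2)], sign=+1
⇒ 4πI² = 2205/347633
I = (+1)√(2205/347633/(4π)) = 0.02246668

0.022467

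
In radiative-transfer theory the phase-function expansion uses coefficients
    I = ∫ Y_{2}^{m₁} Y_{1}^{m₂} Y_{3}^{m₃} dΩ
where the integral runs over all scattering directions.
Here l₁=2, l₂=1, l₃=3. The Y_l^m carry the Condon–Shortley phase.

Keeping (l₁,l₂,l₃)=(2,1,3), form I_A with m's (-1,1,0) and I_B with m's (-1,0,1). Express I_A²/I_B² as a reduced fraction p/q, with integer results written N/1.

Shared (l₁,l₂,l₃)=(2,1,3): N and (l;000)² cancel in I_A²/I_B².
A: Δ = 0!·4!·2!/7! = 1/105; Racah Σ t=0..0: t=0:+1/12 = 1/12; ⇒ 3j(2 1 3; -1 1 0)² = 1/35, sgn -1
B: Δ = 0!·4!·2!/7! = 1/105; Racah Σ t=0..0: t=0:+1/6 = 1/6; ⇒ 3j(2 1 3; -1 0 1)² = 8/105, sgn +1
I_A²/I_B² = (1/35)/(8/105) = 3/8

3/8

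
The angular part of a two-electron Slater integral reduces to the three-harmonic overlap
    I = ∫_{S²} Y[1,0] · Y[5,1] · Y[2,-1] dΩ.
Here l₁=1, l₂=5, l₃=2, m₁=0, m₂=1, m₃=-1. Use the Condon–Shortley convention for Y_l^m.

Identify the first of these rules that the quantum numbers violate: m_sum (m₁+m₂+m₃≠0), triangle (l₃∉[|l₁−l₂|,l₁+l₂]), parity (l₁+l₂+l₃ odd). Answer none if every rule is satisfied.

Σmᵢ = 0  ✓
l₃∈[|l₁−l₂|,l₁+l₂]=[4,6], have l₃=2  ✗
Σlᵢ = 8 ⇒ even

triangle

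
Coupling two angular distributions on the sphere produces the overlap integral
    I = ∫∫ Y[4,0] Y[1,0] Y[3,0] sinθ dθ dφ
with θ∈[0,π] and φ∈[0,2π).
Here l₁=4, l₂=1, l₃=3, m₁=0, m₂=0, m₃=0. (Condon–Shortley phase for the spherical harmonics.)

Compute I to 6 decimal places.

Checks pass: Σm=0; 8 even; l₃=3∈[3,5].
(2·4+1)(2·1+1)(2·3+1) = 189
Δ: 2! 6! 0! / 9! → 1/252
sum: t=1:−1/36 = -1/36
3j²(4 1 3; 0 0 0) = Δ·Π!·Σ² = 4/63  (sign +1)
(m-triple is (0,0,0) — same symbol as above.)
combine: 4πI² = 189·4/63·4/63 = 16/21
take √, sign +1: I = 0.24623252

0.246233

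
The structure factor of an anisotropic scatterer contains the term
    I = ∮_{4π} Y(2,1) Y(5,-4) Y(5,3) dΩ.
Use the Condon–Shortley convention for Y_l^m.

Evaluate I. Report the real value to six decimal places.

0.196098

Checks pass: Σm=0; 12 even; l₃=5∈[3,7].
(2·2+1)(2·5+1)(2·5+1) = 605
Δ: 2! 2! 8! / 13! → 1/38610
sum: t=0:+1/2880 t=1:−1/576 t=2:+1/2880 = -1/960
3j²(2 5 5; 0 0 0) = Δ·Π!·Σ² = 10/429  (sign +1)
sum: t=0:+1/10080 t=1:−1/80640 = 1/11520
3j²(2 5 5; 1 -4 3) = Δ·Π!·Σ² = 49/1430  (sign +1)
combine: 4πI² = 605·10/429·49/1430 = 245/507
take √, sign +1: I = 0.19609844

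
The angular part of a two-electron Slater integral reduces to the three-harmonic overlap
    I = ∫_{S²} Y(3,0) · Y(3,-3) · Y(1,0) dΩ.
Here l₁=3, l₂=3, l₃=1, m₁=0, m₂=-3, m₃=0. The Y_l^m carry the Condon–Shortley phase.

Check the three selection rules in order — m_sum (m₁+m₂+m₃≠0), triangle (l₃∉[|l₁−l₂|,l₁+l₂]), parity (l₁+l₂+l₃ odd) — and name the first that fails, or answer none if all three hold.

m₁+m₂+m₃ = 0 − 3 + 0 = -3  ✗
triangle: |3−3|=0 ≤ l₃=1 ≤ 3+3=6
parity: l₁+l₂+l₃ = 7 is odd

m_sum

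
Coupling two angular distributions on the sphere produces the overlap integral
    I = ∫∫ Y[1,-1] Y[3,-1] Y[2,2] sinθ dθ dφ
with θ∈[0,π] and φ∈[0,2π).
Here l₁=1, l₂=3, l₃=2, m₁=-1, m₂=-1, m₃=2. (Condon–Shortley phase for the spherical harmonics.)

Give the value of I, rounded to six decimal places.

-0.082589

Checks pass: Σm=0; 6 even; l₃=2∈[2,4].
(2·1+1)(2·3+1)(2·2+1) = 105
Δ: 2! 0! 4! / 7! → 1/105
sum: t=1:−1/4 = -1/4
3j²(1 3 2; 0 0 0) = Δ·Π!·Σ² = 3/35  (sign -1)
sum: t=2:+1/48 = 1/48
3j²(1 3 2; -1 -1 2) = Δ·Π!·Σ² = 1/105  (sign +1)
combine: 4πI² = 105·3/35·1/105 = 3/35
take √, sign -1: I = -0.08258890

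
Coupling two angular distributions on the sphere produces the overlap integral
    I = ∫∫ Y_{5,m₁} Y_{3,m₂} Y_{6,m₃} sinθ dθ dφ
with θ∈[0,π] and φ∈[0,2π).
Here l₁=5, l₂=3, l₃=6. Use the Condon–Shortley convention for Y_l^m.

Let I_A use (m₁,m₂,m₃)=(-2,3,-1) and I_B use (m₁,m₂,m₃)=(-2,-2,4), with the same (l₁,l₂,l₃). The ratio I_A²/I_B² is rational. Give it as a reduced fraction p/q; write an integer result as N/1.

49/18

Shared (l₁,l₂,l₃)=(5,3,6): N and (l;000)² cancel in I_A²/I_B².
A: Δ = 2!·8!·4!/15! = 1/675675; Racah Σ t=2..2: t=2:+1/34560 = 1/34560; ⇒ 3j(5 3 6; -2 3 -1)² = 7/429, sgn -1
B: Δ = 2!·8!·4!/15! = 1/675675; Racah Σ t=0..1: t=0:+1/60480 t=1:−1/34560 = -1/80640; ⇒ 3j(5 3 6; -2 -2 4)² = 6/1001, sgn -1
I_A²/I_B² = (7/429)/(6/1001) = 49/18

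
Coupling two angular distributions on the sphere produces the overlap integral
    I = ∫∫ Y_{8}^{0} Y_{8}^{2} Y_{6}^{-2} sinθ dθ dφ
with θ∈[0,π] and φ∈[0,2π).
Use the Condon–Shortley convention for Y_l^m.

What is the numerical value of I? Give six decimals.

Rules hold: Σm=0, L=22 even, 0≤6≤16.
N = 17·17·13 = 3757
Δ = 10!·6!·6!/23! = 1/13742520792
Racah Σ t=2..8: t=2:+1/41803776000 t=3:−1/435456000 t=4:+1/39813120 t=5:−1/18662400 t=6:+1/39813120 t=7:−1/435456000 t=8:+1/41803776000 = -11/1393459200
⇒ 3j(8 8 6; 0 0 0)² = 600/96577, sgn -1
Racah Σ t=4..8: t=4:+1/597196800 t=5:−1/62208000 t=6:+1/39813120 t=7:−1/130636800 t=8:+1/2786918400 = 143/41803776000
⇒ 3j(8 8 6; 0 2 -2)² = 26/7429, sgn +1
4πI² = N·(3j₀)²·(3jₘ)² = 15600/190969
I = -1·√(0.0816887/4π) = -0.08062615

-0.080626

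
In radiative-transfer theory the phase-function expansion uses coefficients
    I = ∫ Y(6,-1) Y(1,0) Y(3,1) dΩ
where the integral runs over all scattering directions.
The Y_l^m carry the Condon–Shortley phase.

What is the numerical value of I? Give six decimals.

triangle: need 5≤l₃≤7, have 3; I=0

0.000000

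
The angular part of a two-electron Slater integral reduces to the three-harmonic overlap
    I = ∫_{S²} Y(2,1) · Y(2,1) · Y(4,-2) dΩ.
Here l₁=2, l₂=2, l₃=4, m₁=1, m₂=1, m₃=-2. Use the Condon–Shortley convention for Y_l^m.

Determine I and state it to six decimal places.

0.254875

Rules hold: Σm=0, L=8 even, 0≤4≤4.
N = 5·5·9 = 225
Δ = 0!·4!·4!/9! = 1/630
Racah Σ t=0..0: t=0:+1/16 = 1/16
⇒ 3j(2 2 4; 0 0 0)² = 2/35, sgn +1
Racah Σ t=0..0: t=0:+1/36 = 1/36
⇒ 3j(2 2 4; 1 1 -2)² = 4/63, sgn +1
4πI² = N·(3j₀)²·(3jₘ)² = 40/49
I = +1·√(0.816327/4π) = 0.25487487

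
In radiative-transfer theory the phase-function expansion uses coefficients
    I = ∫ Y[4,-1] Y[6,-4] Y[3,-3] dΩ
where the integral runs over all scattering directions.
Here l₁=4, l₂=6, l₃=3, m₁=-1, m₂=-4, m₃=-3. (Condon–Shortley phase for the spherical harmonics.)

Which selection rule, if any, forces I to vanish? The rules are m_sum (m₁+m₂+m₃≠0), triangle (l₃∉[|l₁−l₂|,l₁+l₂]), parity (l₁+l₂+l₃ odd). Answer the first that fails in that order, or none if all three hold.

m_sum

m₁+m₂+m₃ = -1 − 4 − 3 = -8  ✗
triangle: |4−6|=2 ≤ l₃=3 ≤ 4+6=10
parity: l₁+l₂+l₃ = 13 is odd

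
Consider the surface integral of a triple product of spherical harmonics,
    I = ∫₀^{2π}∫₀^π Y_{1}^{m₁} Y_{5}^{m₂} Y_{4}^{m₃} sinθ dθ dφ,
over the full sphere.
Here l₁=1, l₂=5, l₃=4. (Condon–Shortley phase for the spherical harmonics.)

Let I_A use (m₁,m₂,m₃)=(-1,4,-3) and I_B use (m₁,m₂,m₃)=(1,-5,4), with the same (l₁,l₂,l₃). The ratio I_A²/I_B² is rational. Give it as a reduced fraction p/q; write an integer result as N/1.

l's match ⇒ only the (l;m) 3-j factors differ between A and B.
A: triangle coeff Δ(1,5,4) = 1/495; Σ_t [2,2]: t=2:+1/10080 = 1/10080; (3j)²=4/55 [(1 5 4; -1 4 -3)], sign=-1
B: triangle coeff Δ(1,5,4) = 1/495; Σ_t [0,0]: t=0:+1/80640 = 1/80640; (3j)²=1/11 [(1 5 4; 1 -5 4)], sign=+1
I_A²/I_B² = (4/55)/(1/11) = 4/5

4/5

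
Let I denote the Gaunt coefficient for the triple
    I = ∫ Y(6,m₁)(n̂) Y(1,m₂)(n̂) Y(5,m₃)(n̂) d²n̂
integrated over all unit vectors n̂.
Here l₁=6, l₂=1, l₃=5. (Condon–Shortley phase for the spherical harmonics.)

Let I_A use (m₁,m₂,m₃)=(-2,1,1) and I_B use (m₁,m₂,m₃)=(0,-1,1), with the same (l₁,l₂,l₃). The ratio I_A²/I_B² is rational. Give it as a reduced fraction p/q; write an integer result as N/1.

28/15

Same 6,1,5: normalisation and zero-m 3j drop out of the ratio.
A: Δ: 2! 10! 0! / 13! → 1/858; sum: t=2:+1/34560 = 1/34560; 3j²(6 1 5; -2 1 1) = Δ·Π!·Σ² = 14/429  (sign +1)
B: Δ: 2! 10! 0! / 13! → 1/858; sum: t=0:+1/34560 = 1/34560; 3j²(6 1 5; 0 -1 1) = Δ·Π!·Σ² = 5/286  (sign +1)
I_A²/I_B² = (14/429)/(5/286) = 28/15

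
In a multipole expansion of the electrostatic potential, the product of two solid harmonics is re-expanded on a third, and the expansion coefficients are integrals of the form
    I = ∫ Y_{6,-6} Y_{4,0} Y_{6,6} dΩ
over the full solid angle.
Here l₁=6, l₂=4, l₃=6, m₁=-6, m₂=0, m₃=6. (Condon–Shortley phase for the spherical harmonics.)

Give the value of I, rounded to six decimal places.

Checks pass: Σm=0; 16 even; l₃=6∈[2,10].
(2·6+1)(2·4+1)(2·6+1) = 1521
Δ: 4! 8! 4! / 17! → 1/15315300
sum: t=0:+1/829440 t=1:−1/25920 t=2:+1/9216 t=3:−1/25920 t=4:+1/829440 = 7/207360
3j²(6 4 6; 0 0 0) = Δ·Π!·Σ² = 28/2431  (sign +1)
sum: t=4:+1/23224320 = 1/23224320
3j²(6 4 6; -6 0 6) = Δ·Π!·Σ² = 99/6188  (sign +1)
combine: 4πI² = 1521·28/2431·99/6188 = 81/289
take √, sign +1: I = 0.14934430

0.149344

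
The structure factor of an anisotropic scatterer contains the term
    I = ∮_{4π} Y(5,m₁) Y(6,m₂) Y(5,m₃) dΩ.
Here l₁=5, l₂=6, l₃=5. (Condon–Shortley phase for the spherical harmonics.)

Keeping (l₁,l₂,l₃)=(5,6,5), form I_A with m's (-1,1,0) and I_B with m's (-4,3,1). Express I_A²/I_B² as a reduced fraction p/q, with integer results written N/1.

112/9

l's match ⇒ only the (l;m) 3-j factors differ between A and B.
A: triangle coeff Δ(5,6,5) = 1/28588560; Σ_t [2,6]: t=2:+1/138240 t=3:−1/10368 t=4:+1/6912 t=5:−1/34560 t=6:+1/2073600 = 7/259200; (3j)²=28/7293 [(5 6 5; -1 1 0)], sign=-1
B: triangle coeff Δ(5,6,5) = 1/28588560; Σ_t [5,6]: t=5:−1/138240 t=6:+1/155520 = -1/1244160; (3j)²=3/9724 [(5 6 5; -4 3 1)], sign=-1
I_A²/I_B² = (28/7293)/(3/9724) = 112/9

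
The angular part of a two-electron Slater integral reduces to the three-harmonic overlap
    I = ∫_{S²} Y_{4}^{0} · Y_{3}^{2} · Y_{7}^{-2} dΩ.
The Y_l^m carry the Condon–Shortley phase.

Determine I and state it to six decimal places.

0.169123

m-sum 0 ✓  L=14 even ✓  1≤7≤7 ✓
Π(2lᵢ+1) = 9×7×15 = 945
triangle coeff Δ(4,3,7) = 1/45045
Σ_t [0,0]: t=0:+1/20736 = 1/20736
(3j)²=35/1287 [(4 3 7; 0 0 0)], sign=-1
Σ_t [0,0]: t=0:+1/69120 = 1/69120
(3j)²=2/143 [(4 3 7; 0 2 -2)], sign=-1
⇒ 4πI² = 7350/20449
I = (+1)√(7350/20449/(4π)) = 0.16912301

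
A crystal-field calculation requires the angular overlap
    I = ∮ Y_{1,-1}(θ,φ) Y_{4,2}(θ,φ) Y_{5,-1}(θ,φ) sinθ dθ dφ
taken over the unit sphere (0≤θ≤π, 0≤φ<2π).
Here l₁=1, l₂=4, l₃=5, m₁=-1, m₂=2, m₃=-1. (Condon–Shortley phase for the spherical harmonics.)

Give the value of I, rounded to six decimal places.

m-sum 0 ✓  L=10 even ✓  3≤5≤5 ✓
Π(2lᵢ+1) = 3×9×11 = 297
triangle coeff Δ(1,4,5) = 1/495
Σ_t [0,0]: t=0:+1/576 = 1/576
(3j)²=5/99 [(1 4 5; 0 0 0)], sign=-1
Σ_t [0,0]: t=0:+1/2880 = 1/2880
(3j)²=2/165 [(1 4 5; -1 2 -1)], sign=+1
⇒ 4πI² = 2/11
I = (-1)√(2/11/(4π)) = -0.12028562

-0.120286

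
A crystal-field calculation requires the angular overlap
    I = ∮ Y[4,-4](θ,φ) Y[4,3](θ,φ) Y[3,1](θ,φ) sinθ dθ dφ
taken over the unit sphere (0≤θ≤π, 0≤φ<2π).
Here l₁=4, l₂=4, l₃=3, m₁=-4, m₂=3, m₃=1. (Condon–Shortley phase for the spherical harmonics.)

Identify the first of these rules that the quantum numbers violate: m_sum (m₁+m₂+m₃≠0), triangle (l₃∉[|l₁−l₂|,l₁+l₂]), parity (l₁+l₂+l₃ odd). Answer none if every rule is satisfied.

parity

azimuthal sum: -4 + 3 + 1 = 0  ✓
0 ≤ 3 ≤ 8 (triangle on l)  ✓
L = 4 + 4 + 3 = 11 (odd)  ✗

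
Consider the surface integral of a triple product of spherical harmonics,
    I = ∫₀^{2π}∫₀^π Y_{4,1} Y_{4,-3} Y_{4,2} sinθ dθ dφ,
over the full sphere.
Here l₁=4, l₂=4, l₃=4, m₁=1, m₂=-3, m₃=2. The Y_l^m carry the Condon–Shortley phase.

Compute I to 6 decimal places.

Checks pass: Σm=0; 12 even; l₃=4∈[0,8].
(2·4+1)(2·4+1)(2·4+1) = 729
Δ: 4! 4! 4! / 13! → 1/450450
sum: t=0:+1/13824 t=1:−1/216 t=2:+1/64 t=3:−1/216 t=4:+1/13824 = 5/768
3j²(4 4 4; 0 0 0) = Δ·Π!·Σ² = 18/1001  (sign +1)
sum: t=0:+1/864 t=1:−1/576 = -1/1728
3j²(4 4 4; 1 -3 2) = Δ·Π!·Σ² = 5/1287  (sign -1)
combine: 4πI² = 729·18/1001·5/1287 = 7290/143143
take √, sign -1: I = -0.06366105

-0.063661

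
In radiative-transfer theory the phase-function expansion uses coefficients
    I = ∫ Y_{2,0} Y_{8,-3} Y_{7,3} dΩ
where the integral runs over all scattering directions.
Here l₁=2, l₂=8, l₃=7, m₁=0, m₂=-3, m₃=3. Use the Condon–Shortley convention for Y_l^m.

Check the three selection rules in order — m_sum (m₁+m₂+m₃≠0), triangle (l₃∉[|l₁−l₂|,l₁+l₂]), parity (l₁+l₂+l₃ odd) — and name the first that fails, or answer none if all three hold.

parity

azimuthal sum: 0 − 3 + 3 = 0  ✓
6 ≤ 7 ≤ 10 (triangle on l)  ✓
L = 2 + 8 + 7 = 17 (odd)  ✗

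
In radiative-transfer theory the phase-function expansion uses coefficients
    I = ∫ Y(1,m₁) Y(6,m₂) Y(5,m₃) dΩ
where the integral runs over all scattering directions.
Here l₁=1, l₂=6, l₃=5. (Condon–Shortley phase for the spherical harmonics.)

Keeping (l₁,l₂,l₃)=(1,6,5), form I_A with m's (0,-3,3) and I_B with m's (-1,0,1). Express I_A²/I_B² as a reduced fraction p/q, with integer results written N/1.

9/5

Same 1,6,5: normalisation and zero-m 3j drop out of the ratio.
A: Δ: 2! 0! 10! / 13! → 1/858; sum: t=1:−1/80640 = -1/80640; 3j²(1 6 5; 0 -3 3) = Δ·Π!·Σ² = 9/286  (sign -1)
B: Δ: 2! 0! 10! / 13! → 1/858; sum: t=2:+1/34560 = 1/34560; 3j²(1 6 5; -1 0 1) = Δ·Π!·Σ² = 5/286  (sign +1)
I_A²/I_B² = (9/286)/(5/286) = 9/5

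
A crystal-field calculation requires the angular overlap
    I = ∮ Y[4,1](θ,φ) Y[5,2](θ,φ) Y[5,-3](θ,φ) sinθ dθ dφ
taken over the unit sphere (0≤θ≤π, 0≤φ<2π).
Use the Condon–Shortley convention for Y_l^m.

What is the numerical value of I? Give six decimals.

Checks pass: Σm=0; 14 even; l₃=5∈[1,9].
(2·4+1)(2·5+1)(2·5+1) = 1089
Δ: 4! 4! 6! / 15! → 1/3153150
sum: t=0:+1/69120 t=1:−1/1728 t=2:+1/576 t=3:−1/1728 t=4:+1/69120 = 7/11520
3j²(4 5 5; 0 0 0) = Δ·Π!·Σ² = 2/143  (sign -1)
sum: t=1:−1/17280 t=2:+1/2880 t=3:−1/6912 = 1/6912
3j²(4 5 5; 1 2 -3) = Δ·Π!·Σ² = 5/429  (sign +1)
combine: 4πI² = 1089·2/143·5/429 = 30/169
take √, sign -1: I = -0.11885360

-0.118854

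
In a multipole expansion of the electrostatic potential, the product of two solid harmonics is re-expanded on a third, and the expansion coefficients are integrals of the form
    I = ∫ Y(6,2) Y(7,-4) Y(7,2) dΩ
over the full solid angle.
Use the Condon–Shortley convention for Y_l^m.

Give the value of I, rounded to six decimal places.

0.105836

Checks pass: Σm=0; 20 even; l₃=7∈[1,13].
(2·6+1)(2·7+1)(2·7+1) = 2925
Δ: 6! 6! 8! / 21! → 1/2444321880
sum: t=0:+1/2612736000 t=1:−1/20736000 t=2:+1/1658880 t=3:−1/746496 t=4:+1/1658880 t=5:−1/20736000 t=6:+1/2612736000 = -1/4354560
3j²(6 7 7; 0 0 0) = Δ·Π!·Σ² = 1000/138567  (sign +1)
sum: t=0:+1/24883200 t=1:−1/6220800 t=2:+1/11612160 t=3:−1/174182400 = -1/24883200
3j²(6 7 7; 2 -4 2) = Δ·Π!·Σ² = 28/4199  (sign +1)
combine: 4πI² = 2925·1000/138567·28/4199 = 2100000/14919047
take √, sign +1: I = 0.10583618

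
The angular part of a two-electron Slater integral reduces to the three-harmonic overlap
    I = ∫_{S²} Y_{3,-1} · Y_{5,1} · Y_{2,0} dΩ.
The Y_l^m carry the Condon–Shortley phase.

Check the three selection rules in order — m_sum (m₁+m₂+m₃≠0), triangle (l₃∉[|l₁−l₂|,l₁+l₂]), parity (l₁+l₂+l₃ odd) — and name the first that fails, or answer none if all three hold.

none

azimuthal sum: -1 + 1 + 0 = 0  ✓
2 ≤ 2 ≤ 8 (triangle on l)  ✓
L = 3 + 5 + 2 = 10 (even)  ✓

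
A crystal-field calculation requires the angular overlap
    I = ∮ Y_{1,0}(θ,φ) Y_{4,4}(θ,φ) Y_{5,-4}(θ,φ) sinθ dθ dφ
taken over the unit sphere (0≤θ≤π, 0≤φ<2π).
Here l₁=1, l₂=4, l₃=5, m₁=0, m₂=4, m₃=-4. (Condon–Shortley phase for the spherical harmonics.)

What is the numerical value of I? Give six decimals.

0.147319

Rules hold: Σm=0, L=10 even, 3≤5≤5.
N = 3·9·11 = 297
Δ = 0!·2!·8!/11! = 1/495
Racah Σ t=0..0: t=0:+1/576 = 1/576
⇒ 3j(1 4 5; 0 0 0)² = 5/99, sgn -1
Racah Σ t=0..0: t=0:+1/40320 = 1/40320
⇒ 3j(1 4 5; 0 4 -4)² = 1/55, sgn -1
4πI² = N·(3j₀)²·(3jₘ)² = 3/11
I = +1·√(0.272727/4π) = 0.14731920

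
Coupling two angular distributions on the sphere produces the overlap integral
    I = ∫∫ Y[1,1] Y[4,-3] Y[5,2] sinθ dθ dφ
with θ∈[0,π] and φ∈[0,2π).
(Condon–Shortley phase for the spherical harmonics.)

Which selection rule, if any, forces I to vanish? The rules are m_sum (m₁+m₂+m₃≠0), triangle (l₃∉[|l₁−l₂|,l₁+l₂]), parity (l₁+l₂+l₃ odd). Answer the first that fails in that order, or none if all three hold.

none

azimuthal sum: 1 − 3 + 2 = 0  ✓
3 ≤ 5 ≤ 5 (triangle on l)  ✓
L = 1 + 4 + 5 = 10 (even)  ✓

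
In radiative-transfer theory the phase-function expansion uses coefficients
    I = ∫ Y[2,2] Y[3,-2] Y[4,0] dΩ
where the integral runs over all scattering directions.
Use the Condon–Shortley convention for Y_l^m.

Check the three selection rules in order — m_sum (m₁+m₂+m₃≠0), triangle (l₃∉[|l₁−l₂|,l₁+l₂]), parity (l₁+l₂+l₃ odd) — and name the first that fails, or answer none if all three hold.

azimuthal sum: 2 − 2 + 0 = 0  ✓
1 ≤ 4 ≤ 5 (triangle on l)  ✓
L = 2 + 3 + 4 = 9 (odd)  ✗

parity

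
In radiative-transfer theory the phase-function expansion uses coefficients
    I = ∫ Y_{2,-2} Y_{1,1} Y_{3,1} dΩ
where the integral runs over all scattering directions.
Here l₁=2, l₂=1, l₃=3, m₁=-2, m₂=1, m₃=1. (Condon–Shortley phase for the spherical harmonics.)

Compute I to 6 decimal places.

Checks pass: Σm=0; 6 even; l₃=3∈[1,3].
(2·2+1)(2·1+1)(2·3+1) = 105
Δ: 0! 4! 2! / 7! → 1/105
sum: t=0:+1/4 = 1/4
3j²(2 1 3; 0 0 0) = Δ·Π!·Σ² = 3/35  (sign -1)
sum: t=0:+1/48 = 1/48
3j²(2 1 3; -2 1 1) = Δ·Π!·Σ² = 1/105  (sign +1)
combine: 4πI² = 105·3/35·1/105 = 3/35
take √, sign -1: I = -0.08258890

-0.082589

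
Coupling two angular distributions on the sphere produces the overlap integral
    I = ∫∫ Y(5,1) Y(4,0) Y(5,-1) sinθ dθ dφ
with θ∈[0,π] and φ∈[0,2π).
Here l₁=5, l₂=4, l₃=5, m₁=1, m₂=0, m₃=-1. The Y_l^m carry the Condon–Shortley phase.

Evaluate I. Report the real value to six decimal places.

Checks pass: Σm=0; 14 even; l₃=5∈[1,9].
(2·5+1)(2·4+1)(2·5+1) = 1089
Δ: 4! 6! 4! / 15! → 1/3153150
sum: t=0:+1/69120 t=1:−1/1728 t=2:+1/576 t=3:−1/1728 t=4:+1/69120 = 7/11520
3j²(5 4 5; 0 0 0) = Δ·Π!·Σ² = 2/143  (sign -1)
sum: t=0:+1/27648 t=1:−1/1296 t=2:+1/768 t=3:−1/4320 t=4:+1/414720 = 7/20736
3j²(5 4 5; 1 0 -1) = Δ·Π!·Σ² = 8/1287  (sign +1)
combine: 4πI² = 1089·2/143·8/1287 = 16/169
take √, sign -1: I = -0.08679840

-0.086798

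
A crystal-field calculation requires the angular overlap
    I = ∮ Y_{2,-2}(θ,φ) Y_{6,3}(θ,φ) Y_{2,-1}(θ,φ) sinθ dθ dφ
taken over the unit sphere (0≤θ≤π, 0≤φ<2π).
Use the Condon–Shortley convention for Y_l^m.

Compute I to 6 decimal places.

0.000000

l₃=2 ∉ [4,8] — triangle fails ⇒ I = 0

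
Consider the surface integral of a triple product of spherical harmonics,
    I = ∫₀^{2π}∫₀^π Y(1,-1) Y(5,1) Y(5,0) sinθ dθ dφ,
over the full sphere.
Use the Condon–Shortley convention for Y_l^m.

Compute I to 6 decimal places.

0.000000

L=11 odd ⇒ parity kills the (l;000) factor ⇒ I = 0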